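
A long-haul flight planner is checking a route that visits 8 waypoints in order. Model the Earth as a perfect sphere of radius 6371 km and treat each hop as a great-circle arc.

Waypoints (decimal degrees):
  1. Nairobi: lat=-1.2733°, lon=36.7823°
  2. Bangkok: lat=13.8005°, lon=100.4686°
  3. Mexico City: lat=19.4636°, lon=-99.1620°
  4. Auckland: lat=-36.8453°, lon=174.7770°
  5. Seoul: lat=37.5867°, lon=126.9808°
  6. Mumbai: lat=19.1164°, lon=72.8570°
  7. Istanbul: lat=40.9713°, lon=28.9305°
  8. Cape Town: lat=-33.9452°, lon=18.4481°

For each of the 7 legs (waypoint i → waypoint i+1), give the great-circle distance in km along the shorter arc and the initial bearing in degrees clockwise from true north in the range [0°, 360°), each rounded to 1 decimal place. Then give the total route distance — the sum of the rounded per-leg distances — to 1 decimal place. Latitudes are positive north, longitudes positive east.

Leg 1: φ1=-0.0222233, φ2=0.2408642, Δφ=0.2630874, Δλ=1.1115356 rad; a=sin²(Δφ/2)+cosφ1·cosφ2·sin²(Δλ/2)=0.2874590942; c=2·atan2(√a, √(1-a))=1.131744059; dist=6371·c=7210.341 ≈ 7210.3 km; running total=7210.3 km
Leg 1 bearing: y=sinΔλ·cosφ2=0.87050393, x=cosφ1·sinφ2-sinφ1·cosφ2·cosΔλ=0.24804912; θ=atan2(y, x)=74.0952° ≈ 74.1°
Leg 2: φ1=0.2408642, φ2=0.3397039, Δφ=0.0988397, Δλ=-3.4842113 rad; a=sin²(Δφ/2)+cosφ1·cosφ2·sin²(Δλ/2)=0.8914663986; c=2·atan2(√a, √(1-a))=2.470162561; dist=6371·c=15737.406 ≈ 15737.4 km; running total=22947.7 km
Leg 2 bearing: y=sinΔλ·cosφ2=0.31675597, x=cosφ1·sinφ2-sinφ1·cosφ2·cosΔλ=0.53542683; θ=atan2(y, x)=30.6084° ≈ 30.6°
Leg 3: φ1=0.3397039, φ2=-0.6430718, Δφ=-0.9827757, Δλ=4.7811375 rad; a=sin²(Δφ/2)+cosφ1·cosφ2·sin²(Δλ/2)=0.5739893213; c=2·atan2(√a, √(1-a))=1.719320426; dist=6371·c=10953.790 ≈ 10953.8 km; running total=33901.5 km
Leg 3 bearing: y=sinΔλ·cosφ2=-0.79836710, x=cosφ1·sinφ2-sinφ1·cosφ2·cosΔλ=-0.58370565; θ=atan2(y, x)=-126.1714° <0 so +360° → 233.8286° ≈ 233.8°
Leg 4: φ1=-0.6430718, φ2=0.6560117, Δφ=1.2990835, Δλ=-0.8342011 rad; a=sin²(Δφ/2)+cosφ1·cosφ2·sin²(Δλ/2)=0.4698825389; c=2·atan2(√a, √(1-a))=1.510524920; dist=6371·c=9623.554 ≈ 9623.6 km; running total=43525.1 km
Leg 4 bearing: y=sinΔλ·cosφ2=-0.58700141, x=cosφ1·sinφ2-sinφ1·cosφ2·cosΔλ=0.80734200; θ=atan2(y, x)=-36.0201° <0 so +360° → 323.9799° ≈ 324.0°
Leg 5: φ1=0.6560117, φ2=0.3336441, Δφ=-0.3223675, Δλ=-0.9446385 rad; a=sin²(Δφ/2)+cosφ1·cosφ2·sin²(Δλ/2)=0.1807302751; c=2·atan2(√a, √(1-a))=0.878197390; dist=6371·c=5594.996 ≈ 5595.0 km; running total=49120.1 km
Leg 5 bearing: y=sinΔλ·cosφ2=-0.76560214, x=cosφ1·sinφ2-sinφ1·cosφ2·cosΔλ=-0.07823511; θ=atan2(y, x)=-95.8347° <0 so +360° → 264.1653° ≈ 264.2°
Leg 6: φ1=0.3336441, φ2=0.7150841, Δφ=0.3814400, Δλ=-0.7666621 rad; a=sin²(Δφ/2)+cosφ1·cosφ2·sin²(Δλ/2)=0.1357292986; c=2·atan2(√a, √(1-a))=0.754606128; dist=6371·c=4807.596 ≈ 4807.6 km; running total=53927.7 km
Leg 6 bearing: y=sinΔλ·cosφ2=-0.52379638, x=cosφ1·sinφ2-sinφ1·cosφ2·cosΔλ=0.44143491; θ=atan2(y, x)=-49.8771° <0 so +360° → 310.1229° ≈ 310.1°
Leg 7: φ1=0.7150841, φ2=-0.5924555, Δφ=-1.3075396, Δλ=-0.1829524 rad; a=sin²(Δφ/2)+cosφ1·cosφ2·sin²(Δλ/2)=0.3751134678; c=2·atan2(√a, √(1-a))=1.318350443; dist=6371·c=8399.211 ≈ 8399.2 km; running total=62326.9 km
Leg 7 bearing: y=sinΔλ·cosφ2=-0.15092693, x=cosφ1·sinφ2-sinφ1·cosφ2·cosΔλ=-0.95646980; θ=atan2(y, x)=-171.0329° <0 so +360° → 188.9671° ≈ 189.0°

Leg 1: dist=7210.3 km, bearing=74.1°
Leg 2: dist=15737.4 km, bearing=30.6°
Leg 3: dist=10953.8 km, bearing=233.8°
Leg 4: dist=9623.6 km, bearing=324.0°
Leg 5: dist=5595.0 km, bearing=264.2°
Leg 6: dist=4807.6 km, bearing=310.1°
Leg 7: dist=8399.2 km, bearing=189.0°
Total: 62326.9 km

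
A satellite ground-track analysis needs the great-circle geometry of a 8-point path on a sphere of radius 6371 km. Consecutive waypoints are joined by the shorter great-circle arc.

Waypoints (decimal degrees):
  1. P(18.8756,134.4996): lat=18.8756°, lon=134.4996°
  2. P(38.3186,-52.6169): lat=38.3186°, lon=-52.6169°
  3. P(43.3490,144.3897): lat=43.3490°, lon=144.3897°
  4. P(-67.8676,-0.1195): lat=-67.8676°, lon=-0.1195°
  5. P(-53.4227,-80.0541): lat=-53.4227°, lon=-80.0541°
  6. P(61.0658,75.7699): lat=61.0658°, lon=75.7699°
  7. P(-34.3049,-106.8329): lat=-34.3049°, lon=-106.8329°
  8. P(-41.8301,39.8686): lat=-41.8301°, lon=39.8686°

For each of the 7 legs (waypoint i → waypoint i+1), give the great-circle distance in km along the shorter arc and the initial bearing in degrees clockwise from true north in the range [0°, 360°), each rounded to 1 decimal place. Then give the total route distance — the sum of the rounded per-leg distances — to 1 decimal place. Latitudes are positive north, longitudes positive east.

Leg 1: dist=13612.1 km, bearing=6.6°
Leg 2: dist=10773.7 km, bearing=347.6°
Leg 3: dist=16589.9 km, bearing=205.3°
Leg 4: dist=4275.8 km, bearing=250.6°
Leg 5: dist=18344.8 km, bearing=49.9°
Leg 6: dist=17033.6 km, bearing=4.8°
Leg 7: dist=10893.3 km, bearing=155.6°
Total: 91523.2 km

Leg 1: φ1=0.3294414, φ2=0.6687857, Δφ=0.3393444, Δλ=-3.2657990 rad; a=sin²(Δφ/2)+cosφ1·cosφ2·sin²(Δλ/2)=0.7680371007; c=2·atan2(√a, √(1-a))=2.136576053; dist=6371·c=13612.126 ≈ 13612.1 km; running total=13612.1 km
Leg 1 bearing: y=sinΔλ·cosφ2=0.09719885, x=cosφ1·sinφ2-sinφ1·cosφ2·cosΔλ=0.83855640; θ=atan2(y, x)=6.6118° ≈ 6.6°
Leg 2: φ1=0.6687857, φ2=0.7565828, Δφ=0.0877970, Δλ=3.4384138 rad; a=sin²(Δφ/2)+cosφ1·cosφ2·sin²(Δλ/2)=0.5599834934; c=2·atan2(√a, √(1-a))=1.691052956; dist=6371·c=10773.698 ≈ 10773.7 km; running total=24385.8 km
Leg 2 bearing: y=sinΔλ·cosφ2=-0.21268871, x=cosφ1·sinφ2-sinφ1·cosφ2·cosΔλ=0.96972751; θ=atan2(y, x)=-12.3707° <0 so +360° → 347.6293° ≈ 347.6°
Leg 3: φ1=0.7565828, φ2=-1.1845131, Δφ=-1.9410959, Δλ=-2.5221613 rad; a=sin²(Δφ/2)+cosφ1·cosφ2·sin²(Δλ/2)=0.9294630610; c=2·atan2(√a, √(1-a))=2.603965287; dist=6371·c=16589.863 ≈ 16589.9 km; running total=40975.7 km
Leg 3 bearing: y=sinΔλ·cosφ2=-0.21872951, x=cosφ1·sinφ2-sinφ1·cosφ2·cosΔλ=-0.46303706; θ=atan2(y, x)=-154.7149° <0 so +360° → 205.2851° ≈ 205.3°
Leg 4: φ1=-1.1845131, φ2=-0.9324020, Δφ=0.2521111, Δλ=-1.3951220 rad; a=sin²(Δφ/2)+cosφ1·cosφ2·sin²(Δλ/2)=0.1084406268; c=2·atan2(√a, √(1-a))=0.671131134; dist=6371·c=4275.776 ≈ 4275.8 km; running total=45251.5 km
Leg 4 bearing: y=sinΔλ·cosφ2=-0.58673510, x=cosφ1·sinφ2-sinφ1·cosφ2·cosΔλ=-0.20607511; θ=atan2(y, x)=-109.3525° <0 so +360° → 250.6475° ≈ 250.6°
Leg 5: φ1=-0.9324020, φ2=1.0657993, Δφ=1.9982013, Δλ=2.7196419 rad; a=sin²(Δφ/2)+cosφ1·cosφ2·sin²(Δλ/2)=0.9829146272; c=2·atan2(√a, √(1-a))=2.879420400; dist=6371·c=18344.787 ≈ 18344.8 km; running total=63596.3 km
Leg 5 bearing: y=sinΔλ·cosφ2=0.19813789, x=cosφ1·sinφ2-sinφ1·cosφ2·cosΔλ=0.16707850; θ=atan2(y, x)=49.8610° ≈ 49.9°
Leg 6: φ1=1.0657993, φ2=-0.5987335, Δφ=-1.6645327, Δλ=-3.1870201 rad; a=sin²(Δφ/2)+cosφ1·cosφ2·sin²(Δλ/2)=0.9462405025; c=2·atan2(√a, √(1-a))=2.673612002; dist=6371·c=17033.582 ≈ 17033.6 km; running total=80629.9 km
Leg 6 bearing: y=sinΔλ·cosφ2=0.03751243, x=cosφ1·sinφ2-sinφ1·cosφ2·cosΔλ=0.44952250; θ=atan2(y, x)=4.7703° ≈ 4.8°
Leg 7: φ1=-0.5987335, φ2=-0.7300730, Δφ=-0.1313395, Δλ=2.5604242 rad; a=sin²(Δφ/2)+cosφ1·cosφ2·sin²(Δλ/2)=0.5692907307; c=2·atan2(√a, √(1-a))=1.709825238; dist=6371·c=10893.297 ≈ 10893.3 km; running total=91523.2 km
Leg 7 bearing: y=sinΔλ·cosφ2=0.40907473, x=cosφ1·sinφ2-sinφ1·cosφ2·cosΔλ=-0.90191632; θ=atan2(y, x)=155.6028° ≈ 155.6°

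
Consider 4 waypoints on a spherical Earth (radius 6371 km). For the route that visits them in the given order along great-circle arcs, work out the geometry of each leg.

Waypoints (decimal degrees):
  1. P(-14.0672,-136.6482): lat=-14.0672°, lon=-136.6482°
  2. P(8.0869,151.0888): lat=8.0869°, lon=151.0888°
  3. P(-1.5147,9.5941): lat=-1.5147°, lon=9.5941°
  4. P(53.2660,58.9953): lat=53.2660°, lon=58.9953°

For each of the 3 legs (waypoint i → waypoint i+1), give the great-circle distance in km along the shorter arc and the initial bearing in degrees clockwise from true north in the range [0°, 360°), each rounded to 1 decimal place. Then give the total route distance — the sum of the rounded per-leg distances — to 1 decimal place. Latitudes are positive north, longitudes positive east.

Leg 1: φ1=-0.2455190, φ2=0.1411430, Δφ=0.3866620, Δλ=5.0219580 rad; a=sin²(Δφ/2)+cosφ1·cosφ2·sin²(Δλ/2)=0.3708094081; c=2·atan2(√a, √(1-a))=1.309450219; dist=6371·c=8342.507 ≈ 8342.5 km; running total=8342.5 km
Leg 1 bearing: y=sinΔλ·cosφ2=-0.94299349, x=cosφ1·sinφ2-sinφ1·cosφ2·cosΔλ=0.20976759; θ=atan2(y, x)=-77.4588° <0 so +360° → 282.5412° ≈ 282.5°
Leg 2: φ1=0.1411430, φ2=-0.0264365, Δφ=-0.1675795, Δλ=-2.4695484 rad; a=sin²(Δφ/2)+cosφ1·cosφ2·sin²(Δλ/2)=0.8891082813; c=2·atan2(√a, √(1-a))=2.462617239; dist=6371·c=15689.334 ≈ 15689.3 km; running total=24031.8 km
Leg 2 bearing: y=sinΔλ·cosφ2=-0.62236948, x=cosφ1·sinφ2-sinφ1·cosφ2·cosΔλ=0.08387617; θ=atan2(y, x)=-82.3245° <0 so +360° → 277.6755° ≈ 277.7°
Leg 3: φ1=-0.0264365, φ2=0.9296671, Δφ=0.9561036, Δλ=0.8622136 rad; a=sin²(Δφ/2)+cosφ1·cosφ2·sin²(Δλ/2)=0.3160506071; c=2·atan2(√a, √(1-a))=1.194048015; dist=6371·c=7607.280 ≈ 7607.3 km; running total=31639.1 km
Leg 3 bearing: y=sinΔλ·cosφ2=0.45412895, x=cosφ1·sinφ2-sinφ1·cosφ2·cosΔλ=0.81142922; θ=atan2(y, x)=29.2342° ≈ 29.2°

Leg 1: dist=8342.5 km, bearing=282.5°
Leg 2: dist=15689.3 km, bearing=277.7°
Leg 3: dist=7607.3 km, bearing=29.2°
Total: 31639.1 km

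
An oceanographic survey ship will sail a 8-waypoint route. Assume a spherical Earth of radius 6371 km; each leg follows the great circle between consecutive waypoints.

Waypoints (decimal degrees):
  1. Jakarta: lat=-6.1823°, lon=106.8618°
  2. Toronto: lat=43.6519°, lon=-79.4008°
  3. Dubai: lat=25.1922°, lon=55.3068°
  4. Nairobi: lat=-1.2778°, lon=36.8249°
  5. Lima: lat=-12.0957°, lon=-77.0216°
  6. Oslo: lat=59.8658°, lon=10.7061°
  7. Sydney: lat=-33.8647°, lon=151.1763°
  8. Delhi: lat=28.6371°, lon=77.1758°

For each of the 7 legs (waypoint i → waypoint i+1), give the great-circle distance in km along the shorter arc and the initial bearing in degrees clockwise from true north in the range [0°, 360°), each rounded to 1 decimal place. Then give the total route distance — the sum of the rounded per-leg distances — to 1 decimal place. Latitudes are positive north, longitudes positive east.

Leg 1: φ1=-0.1079015, φ2=0.7618694, Δφ=0.8697709, Δλ=-3.2508956 rad; a=sin²(Δφ/2)+cosφ1·cosφ2·sin²(Δλ/2)=0.8946917394; c=2·atan2(√a, √(1-a))=2.480600406; dist=6371·c=15803.905 ≈ 15803.9 km; running total=15803.9 km
Leg 1 bearing: y=sinΔλ·cosφ2=0.07892846, x=cosφ1·sinφ2-sinφ1·cosφ2·cosΔλ=0.60880541; θ=atan2(y, x)=7.3869° ≈ 7.4°
Leg 2: φ1=0.7618694, φ2=0.4396868, Δφ=-0.3221825, Δλ=2.3510911 rad; a=sin²(Δφ/2)+cosφ1·cosφ2·sin²(Δλ/2)=0.5833865858; c=2·atan2(√a, √(1-a))=1.738352423; dist=6371·c=11075.043 ≈ 11075.0 km; running total=26878.9 km
Leg 2 bearing: y=sinΔλ·cosφ2=0.64310735, x=cosφ1·sinφ2-sinφ1·cosφ2·cosΔλ=0.74739524; θ=atan2(y, x)=40.7108° ≈ 40.7°
Leg 3: φ1=0.4396868, φ2=-0.0223018, Δφ=-0.4619887, Δλ=-0.3225700 rad; a=sin²(Δφ/2)+cosφ1·cosφ2·sin²(Δλ/2)=0.0757455076; c=2·atan2(√a, √(1-a))=0.557635021; dist=6371·c=3552.693 ≈ 3552.7 km; running total=30431.6 km
Leg 3 bearing: y=sinΔλ·cosφ2=-0.31692623, x=cosφ1·sinφ2-sinφ1·cosφ2·cosΔλ=-0.42378092; θ=atan2(y, x)=-143.2089° <0 so +360° → 216.7911° ≈ 216.8°
Leg 4: φ1=-0.0223018, φ2=-0.2111098, Δφ=-0.1888080, Δλ=-1.9869963 rad; a=sin²(Δφ/2)+cosφ1·cosφ2·sin²(Δλ/2)=0.6952704819; c=2·atan2(√a, √(1-a))=1.972015476; dist=6371·c=12563.711 ≈ 12563.7 km; running total=42995.3 km
Leg 4 bearing: y=sinΔλ·cosφ2=-0.89432608, x=cosφ1·sinφ2-sinφ1·cosφ2·cosΔλ=-0.21830852; θ=atan2(y, x)=-103.7179° <0 so +360° → 256.2821° ≈ 256.3°
Leg 5: φ1=-0.2111098, φ2=1.0448553, Δφ=1.2559651, Δλ=1.5311372 rad; a=sin²(Δφ/2)+cosφ1·cosφ2·sin²(Δλ/2)=0.5808813625; c=2·atan2(√a, √(1-a))=1.733272970; dist=6371·c=11042.682 ≈ 11042.7 km; running total=54038.0 km
Leg 5 bearing: y=sinΔλ·cosφ2=0.50163231, x=cosφ1·sinφ2-sinφ1·cosφ2·cosΔλ=0.84982225; θ=atan2(y, x)=30.5525° ≈ 30.6°
Leg 6: φ1=1.0448553, φ2=-0.5910505, Δφ=-1.6359058, Δλ=2.4516675 rad; a=sin²(Δφ/2)+cosφ1·cosφ2·sin²(Δλ/2)=0.9017234295; c=2·atan2(√a, √(1-a))=2.503858514; dist=6371·c=15952.083 ≈ 15952.1 km; running total=69990.1 km
Leg 6 bearing: y=sinΔλ·cosφ2=0.52850438, x=cosφ1·sinφ2-sinφ1·cosφ2·cosΔλ=0.27414642; θ=atan2(y, x)=62.5833° ≈ 62.6°
Leg 7: φ1=-0.5910505, φ2=0.4998117, Δφ=1.0908622, Δλ=-1.2915524 rad; a=sin²(Δφ/2)+cosφ1·cosφ2·sin²(Δλ/2)=0.5330934356; c=2·atan2(√a, √(1-a))=1.637031618; dist=6371·c=10429.528 ≈ 10429.5 km; running total=80419.6 km
Leg 7 bearing: y=sinΔλ·cosφ2=-0.84367538, x=cosφ1·sinφ2-sinφ1·cosφ2·cosΔλ=0.53275805; θ=atan2(y, x)=-57.7287° <0 so +360° → 302.2713° ≈ 302.3°

Leg 1: dist=15803.9 km, bearing=7.4°
Leg 2: dist=11075.0 km, bearing=40.7°
Leg 3: dist=3552.7 km, bearing=216.8°
Leg 4: dist=12563.7 km, bearing=256.3°
Leg 5: dist=11042.7 km, bearing=30.6°
Leg 6: dist=15952.1 km, bearing=62.6°
Leg 7: dist=10429.5 km, bearing=302.3°
Total: 80419.6 km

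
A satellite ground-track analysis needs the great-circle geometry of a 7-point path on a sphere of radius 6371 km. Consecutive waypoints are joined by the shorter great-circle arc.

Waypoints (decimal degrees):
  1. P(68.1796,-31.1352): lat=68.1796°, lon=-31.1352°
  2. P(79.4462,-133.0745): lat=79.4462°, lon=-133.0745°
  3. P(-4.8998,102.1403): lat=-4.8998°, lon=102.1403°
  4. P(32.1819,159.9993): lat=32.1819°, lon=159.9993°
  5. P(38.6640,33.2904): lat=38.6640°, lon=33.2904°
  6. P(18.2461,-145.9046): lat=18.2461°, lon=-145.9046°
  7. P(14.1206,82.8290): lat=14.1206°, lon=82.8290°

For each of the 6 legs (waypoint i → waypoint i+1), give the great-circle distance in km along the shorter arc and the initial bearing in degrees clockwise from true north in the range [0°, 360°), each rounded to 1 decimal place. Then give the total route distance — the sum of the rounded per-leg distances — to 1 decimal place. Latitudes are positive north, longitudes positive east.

Leg 1: dist=2894.4 km, bearing=335.9°
Leg 2: dist=11213.0 km, bearing=303.6°
Leg 3: dist=7364.0 km, bearing=51.5°
Leg 4: dist=10404.6 km, bearing=321.2°
Leg 5: dist=13686.4 km, bearing=359.1°
Leg 6: dist=13574.6 km, bearing=300.7°
Total: 59137.0 km

Leg 1: φ1=1.1899585, φ2=1.3865978, Δφ=0.1966393, Δλ=-1.7791764 rad; a=sin²(Δφ/2)+cosφ1·cosφ2·sin²(Δλ/2)=0.0507175555; c=2·atan2(√a, √(1-a))=0.454308073; dist=6371·c=2894.397 ≈ 2894.4 km; running total=2894.4 km
Leg 1 bearing: y=sinΔλ·cosφ2=-0.17919649, x=cosφ1·sinφ2-sinφ1·cosφ2·cosΔλ=0.40058677; θ=atan2(y, x)=-24.1006° <0 so +360° → 335.8994° ≈ 335.9°
Leg 2: φ1=1.3865978, φ2=-0.0855176, Δφ=-1.4721154, Δλ=4.1052727 rad; a=sin²(Δφ/2)+cosφ1·cosφ2·sin²(Δλ/2)=0.5940394930; c=2·atan2(√a, √(1-a))=1.760002186; dist=6371·c=11212.974 ≈ 11213.0 km; running total=14107.4 km
Leg 2 bearing: y=sinΔλ·cosφ2=-0.81829525, x=cosφ1·sinφ2-sinφ1·cosφ2·cosΔλ=0.54315668; θ=atan2(y, x)=-56.4251° <0 so +360° → 303.5749° ≈ 303.6°
Leg 3: φ1=-0.0855176, φ2=0.5616801, Δφ=0.6471978, Δλ=1.0098301 rad; a=sin²(Δφ/2)+cosφ1·cosφ2·sin²(Δλ/2)=0.2984346046; c=2·atan2(√a, √(1-a))=1.155860951; dist=6371·c=7363.990 ≈ 7364.0 km; running total=21471.4 km
Leg 3 bearing: y=sinΔλ·cosφ2=0.71664933, x=cosφ1·sinφ2-sinφ1·cosφ2·cosΔλ=0.56912152; θ=atan2(y, x)=51.5454° ≈ 51.5°
Leg 4: φ1=0.5616801, φ2=0.6748141, Δφ=0.1131340, Δλ=-2.2114875 rad; a=sin²(Δφ/2)+cosφ1·cosφ2·sin²(Δλ/2)=0.5311397102; c=2·atan2(√a, √(1-a))=1.633116079; dist=6371·c=10404.583 ≈ 10404.6 km; running total=31876.0 km
Leg 4 bearing: y=sinΔλ·cosφ2=-0.62597246, x=cosφ1·sinφ2-sinφ1·cosφ2·cosΔλ=0.77735433; θ=atan2(y, x)=-38.8431° <0 so +360° → 321.1569° ≈ 321.2°
Leg 5: φ1=0.6748141, φ2=0.3184545, Δφ=-0.3563596, Δλ=-3.1275428 rad; a=sin²(Δφ/2)+cosφ1·cosφ2·sin²(Δλ/2)=0.7729405450; c=2·atan2(√a, √(1-a))=2.148236674; dist=6371·c=13686.416 ≈ 13686.4 km; running total=45562.4 km
Leg 5 bearing: y=sinΔλ·cosφ2=-0.01334304, x=cosφ1·sinφ2-sinφ1·cosφ2·cosΔλ=0.83775641; θ=atan2(y, x)=-0.9125° <0 so +360° → 359.0875° ≈ 359.1°
Leg 6: φ1=0.3184545, φ2=0.2464510, Δφ=-0.0720036, Δλ=3.9921544 rad; a=sin²(Δφ/2)+cosφ1·cosφ2·sin²(Δλ/2)=0.7655433464; c=2·atan2(√a, √(1-a))=2.130678887; dist=6371·c=13574.555 ≈ 13574.6 km; running total=59137.0 km
Leg 6 bearing: y=sinΔλ·cosφ2=-0.72893943, x=cosφ1·sinφ2-sinφ1·cosφ2·cosΔλ=0.43196554; θ=atan2(y, x)=-59.3492° <0 so +360° → 300.6508° ≈ 300.7°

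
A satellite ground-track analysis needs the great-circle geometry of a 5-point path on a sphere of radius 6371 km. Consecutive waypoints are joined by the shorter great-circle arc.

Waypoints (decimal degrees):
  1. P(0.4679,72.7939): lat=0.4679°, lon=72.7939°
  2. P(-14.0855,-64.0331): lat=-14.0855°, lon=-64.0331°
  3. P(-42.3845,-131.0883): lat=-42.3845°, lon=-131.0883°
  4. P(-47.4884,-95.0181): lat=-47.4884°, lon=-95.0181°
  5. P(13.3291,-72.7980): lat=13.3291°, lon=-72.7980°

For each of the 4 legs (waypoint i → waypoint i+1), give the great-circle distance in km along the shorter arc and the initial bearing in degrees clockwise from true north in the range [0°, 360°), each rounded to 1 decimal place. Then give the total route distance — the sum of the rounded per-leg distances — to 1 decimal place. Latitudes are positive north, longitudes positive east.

Leg 1: dist=15031.4 km, bearing=250.3°
Leg 2: dist=7081.1 km, bearing=229.4°
Leg 3: dist=2868.4 km, bearing=113.9°
Leg 4: dist=7113.7 km, bearing=24.2°
Total: 32094.6 km

Leg 1: φ1=0.0081664, φ2=-0.2458384, Δφ=-0.2540047, Δλ=-2.3880817 rad; a=sin²(Δφ/2)+cosφ1·cosφ2·sin²(Δλ/2)=0.8546639213; c=2·atan2(√a, √(1-a))=2.359340499; dist=6371·c=15031.358 ≈ 15031.4 km; running total=15031.4 km
Leg 1 bearing: y=sinΔλ·cosφ2=-0.66363200, x=cosφ1·sinφ2-sinφ1·cosφ2·cosΔλ=-0.23758489; θ=atan2(y, x)=-109.6977° <0 so +360° → 250.3023° ≈ 250.3°
Leg 2: φ1=-0.2458384, φ2=-0.7397491, Δφ=-0.4939107, Δλ=-1.1703340 rad; a=sin²(Δφ/2)+cosφ1·cosφ2·sin²(Δλ/2)=0.2783240489; c=2·atan2(√a, √(1-a))=1.111461585; dist=6371·c=7081.122 ≈ 7081.1 km; running total=22112.5 km
Leg 2 bearing: y=sinΔλ·cosφ2=-0.68019735, x=cosφ1·sinφ2-sinφ1·cosφ2·cosΔλ=-0.58375565; θ=atan2(y, x)=-130.6367° <0 so +360° → 229.3633° ≈ 229.4°
Leg 3: φ1=-0.7397491, φ2=-0.8288289, Δφ=-0.0890799, Δλ=0.6295438 rad; a=sin²(Δφ/2)+cosφ1·cosφ2·sin²(Δλ/2)=0.0498247277; c=2·atan2(√a, √(1-a))=0.450221938; dist=6371·c=2868.364 ≈ 2868.4 km; running total=24980.9 km
Leg 3 bearing: y=sinΔλ·cosφ2=0.39785920, x=cosφ1·sinφ2-sinφ1·cosφ2·cosΔλ=-0.17628656; θ=atan2(y, x)=113.8975° ≈ 113.9°
Leg 4: φ1=-0.8288289, φ2=0.2326367, Δφ=1.0614656, Δλ=0.3878139 rad; a=sin²(Δφ/2)+cosφ1·cosφ2·sin²(Δλ/2)=0.2806184802; c=2·atan2(√a, √(1-a))=1.116574654; dist=6371·c=7113.697 ≈ 7113.7 km; running total=32094.6 km
Leg 4 bearing: y=sinΔλ·cosφ2=0.36797851, x=cosφ1·sinφ2-sinφ1·cosφ2·cosΔλ=0.81980413; θ=atan2(y, x)=24.1735° ≈ 24.2°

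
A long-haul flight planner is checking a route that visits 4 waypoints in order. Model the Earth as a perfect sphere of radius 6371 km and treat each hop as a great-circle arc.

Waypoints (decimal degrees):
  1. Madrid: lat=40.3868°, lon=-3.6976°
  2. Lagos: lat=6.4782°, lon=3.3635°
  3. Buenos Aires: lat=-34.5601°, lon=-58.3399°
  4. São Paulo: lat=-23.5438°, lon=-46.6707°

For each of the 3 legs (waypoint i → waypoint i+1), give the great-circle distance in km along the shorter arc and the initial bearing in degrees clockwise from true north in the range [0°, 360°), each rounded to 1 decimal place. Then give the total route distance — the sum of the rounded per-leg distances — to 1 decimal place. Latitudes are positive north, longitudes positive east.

Leg 1: φ1=0.7048826, φ2=0.1130659, Δφ=-0.5918167, Δλ=0.1232394 rad; a=sin²(Δφ/2)+cosφ1·cosφ2·sin²(Δλ/2)=0.0879057389; c=2·atan2(√a, √(1-a))=0.602028532; dist=6371·c=3835.524 ≈ 3835.5 km; running total=3835.5 km
Leg 1 bearing: y=sinΔλ·cosφ2=0.12214281, x=cosφ1·sinφ2-sinφ1·cosφ2·cosΔλ=-0.55298681; θ=atan2(y, x)=167.5446° ≈ 167.5°
Leg 2: φ1=0.1130659, φ2=-0.6031875, Δφ=-0.7162535, Δλ=-1.0769275 rad; a=sin²(Δφ/2)+cosφ1·cosφ2·sin²(Δλ/2)=0.3380557187; c=2·atan2(√a, √(1-a))=1.240959598; dist=6371·c=7906.154 ≈ 7906.2 km; running total=11741.7 km
Leg 2 bearing: y=sinΔλ·cosφ2=-0.72512410, x=cosφ1·sinφ2-sinφ1·cosφ2·cosΔλ=-0.60769338; θ=atan2(y, x)=-129.9648° <0 so +360° → 230.0352° ≈ 230.0°
Leg 3: φ1=-0.6031875, φ2=-0.4109168, Δφ=0.1922707, Δλ=0.2036660 rad; a=sin²(Δφ/2)+cosφ1·cosφ2·sin²(Δλ/2)=0.0170156198; c=2·atan2(√a, √(1-a))=0.261633452; dist=6371·c=1666.867 ≈ 1666.9 km; running total=13408.6 km
Leg 3 bearing: y=sinΔλ·cosφ2=0.18542366, x=cosφ1·sinφ2-sinφ1·cosφ2·cosΔλ=0.18033973; θ=atan2(y, x)=45.7963° ≈ 45.8°

Leg 1: dist=3835.5 km, bearing=167.5°
Leg 2: dist=7906.2 km, bearing=230.0°
Leg 3: dist=1666.9 km, bearing=45.8°
Total: 13408.6 km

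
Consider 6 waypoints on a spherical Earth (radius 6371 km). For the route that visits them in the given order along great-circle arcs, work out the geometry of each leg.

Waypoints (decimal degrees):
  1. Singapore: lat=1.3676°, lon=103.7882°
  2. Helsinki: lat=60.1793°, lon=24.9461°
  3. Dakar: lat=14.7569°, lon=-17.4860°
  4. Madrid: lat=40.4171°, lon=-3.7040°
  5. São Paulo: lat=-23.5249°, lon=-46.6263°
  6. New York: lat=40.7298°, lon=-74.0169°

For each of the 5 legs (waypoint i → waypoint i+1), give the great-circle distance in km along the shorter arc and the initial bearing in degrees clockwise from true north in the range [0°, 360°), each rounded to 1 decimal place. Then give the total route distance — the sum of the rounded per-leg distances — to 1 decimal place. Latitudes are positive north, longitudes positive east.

Leg 1: φ1=0.0238691, φ2=1.0503269, Δφ=1.0264578, Δλ=-1.3760542 rad; a=sin²(Δφ/2)+cosφ1·cosφ2·sin²(Δλ/2)=0.4415445140; c=2·atan2(√a, √(1-a))=1.453617377; dist=6371·c=9260.996 ≈ 9261.0 km; running total=9261.0 km
Leg 1 bearing: y=sinΔλ·cosφ2=-0.48788752, x=cosφ1·sinφ2-sinφ1·cosφ2·cosΔλ=0.86504196; θ=atan2(y, x)=-29.4232° <0 so +360° → 330.5768° ≈ 330.6°
Leg 2: φ1=1.0503269, φ2=0.2575565, Δφ=-0.7927704, Δλ=-0.7405799 rad; a=sin²(Δφ/2)+cosφ1·cosφ2·sin²(Δλ/2)=0.2120399391; c=2·atan2(√a, √(1-a))=0.957067101; dist=6371·c=6097.475 ≈ 6097.5 km; running total=15358.5 km
Leg 2 bearing: y=sinΔλ·cosφ2=-0.65246068, x=cosφ1·sinφ2-sinφ1·cosφ2·cosΔλ=-0.49255566; θ=atan2(y, x)=-127.0499° <0 so +360° → 232.9501° ≈ 233.0°
Leg 3: φ1=0.2575565, φ2=0.7054115, Δφ=0.4478550, Δλ=0.2405413 rad; a=sin²(Δφ/2)+cosφ1·cosφ2·sin²(Δλ/2)=0.0599093460; c=2·atan2(√a, √(1-a))=0.494552269; dist=6371·c=3150.793 ≈ 3150.8 km; running total=18509.3 km
Leg 3 bearing: y=sinΔλ·cosφ2=0.18137393, x=cosφ1·sinφ2-sinφ1·cosφ2·cosΔλ=0.43861642; θ=atan2(y, x)=22.4658° ≈ 22.5°
Leg 4: φ1=0.7054115, φ2=-0.4105870, Δφ=-1.1159984, Δλ=-0.7491355 rad; a=sin²(Δφ/2)+cosφ1·cosφ2·sin²(Δλ/2)=0.3738035939; c=2·atan2(√a, √(1-a))=1.315643994; dist=6371·c=8381.968 ≈ 8382.0 km; running total=26891.3 km
Leg 4 bearing: y=sinΔλ·cosφ2=-0.62440528, x=cosφ1·sinφ2-sinφ1·cosφ2·cosΔλ=-0.73919951; θ=atan2(y, x)=-139.8121° <0 so +360° → 220.1879° ≈ 220.2°
Leg 5: φ1=-0.4105870, φ2=0.7108691, Δφ=1.1214561, Δλ=-0.4780562 rad; a=sin²(Δφ/2)+cosφ1·cosφ2·sin²(Δλ/2)=0.3217617098; c=2·atan2(√a, √(1-a))=1.206302329; dist=6371·c=7685.352 ≈ 7685.4 km; running total=34576.7 km
Leg 5 bearing: y=sinΔλ·cosφ2=-0.34862675, x=cosφ1·sinφ2-sinφ1·cosφ2·cosΔλ=0.86682400; θ=atan2(y, x)=-21.9094° <0 so +360° → 338.0906° ≈ 338.1°

Leg 1: dist=9261.0 km, bearing=330.6°
Leg 2: dist=6097.5 km, bearing=233.0°
Leg 3: dist=3150.8 km, bearing=22.5°
Leg 4: dist=8382.0 km, bearing=220.2°
Leg 5: dist=7685.4 km, bearing=338.1°
Total: 34576.7 km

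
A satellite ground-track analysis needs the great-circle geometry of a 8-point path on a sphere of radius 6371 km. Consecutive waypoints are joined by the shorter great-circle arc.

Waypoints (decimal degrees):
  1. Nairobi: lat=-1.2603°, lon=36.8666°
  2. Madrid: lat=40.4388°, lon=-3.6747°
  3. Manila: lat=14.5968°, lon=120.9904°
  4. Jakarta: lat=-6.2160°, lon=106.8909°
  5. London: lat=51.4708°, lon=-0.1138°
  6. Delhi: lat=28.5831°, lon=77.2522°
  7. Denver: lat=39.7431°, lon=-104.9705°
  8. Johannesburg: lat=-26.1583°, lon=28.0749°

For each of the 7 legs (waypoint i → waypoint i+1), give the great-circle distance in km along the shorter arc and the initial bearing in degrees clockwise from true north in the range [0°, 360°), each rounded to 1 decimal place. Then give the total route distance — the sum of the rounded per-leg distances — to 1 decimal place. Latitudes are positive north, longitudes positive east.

Leg 1: dist=6190.0 km, bearing=323.2°
Leg 2: dist=11653.3 km, bearing=55.4°
Leg 3: dist=2788.1 km, bearing=214.9°
Leg 4: dist=11721.6 km, bearing=321.8°
Leg 5: dist=6716.4 km, bearing=80.2°
Leg 6: dist=12414.1 km, bearing=1.8°
Leg 7: dist=15439.0 km, bearing=85.4°
Total: 66922.5 km

Leg 1: φ1=-0.0219964, φ2=0.7057902, Δφ=0.7277866, Δλ=-0.7075792 rad; a=sin²(Δφ/2)+cosφ1·cosφ2·sin²(Δλ/2)=0.2180092264; c=2·atan2(√a, √(1-a))=0.971596904; dist=6371·c=6190.044 ≈ 6190.0 km; running total=6190.0 km
Leg 1 bearing: y=sinΔλ·cosφ2=-0.49471145, x=cosφ1·sinφ2-sinφ1·cosφ2·cosΔλ=0.66119996; θ=atan2(y, x)=-36.8039° <0 so +360° → 323.1961° ≈ 323.2°
Leg 2: φ1=0.7057902, φ2=0.2547622, Δφ=-0.4510280, Δλ=2.1758165 rad; a=sin²(Δφ/2)+cosφ1·cosφ2·sin²(Δλ/2)=0.6277292036; c=2·atan2(√a, √(1-a))=1.829118139; dist=6371·c=11653.312 ≈ 11653.3 km; running total=17843.3 km
Leg 2 bearing: y=sinΔλ·cosφ2=0.79594332, x=cosφ1·sinφ2-sinφ1·cosφ2·cosΔλ=0.54883079; θ=atan2(y, x)=55.4124° ≈ 55.4°
Leg 3: φ1=0.2547622, φ2=-0.1084897, Δφ=-0.3632519, Δλ=-0.2460827 rad; a=sin²(Δφ/2)+cosφ1·cosφ2·sin²(Δλ/2)=0.0471178861; c=2·atan2(√a, √(1-a))=0.437616715; dist=6371·c=2788.056 ≈ 2788.1 km; running total=20631.4 km
Leg 3 bearing: y=sinΔλ·cosφ2=-0.24217433, x=cosφ1·sinφ2-sinφ1·cosφ2·cosΔλ=-0.34776825; θ=atan2(y, x)=-145.1479° <0 so +360° → 214.8521° ≈ 214.9°
Leg 4: φ1=-0.1084897, φ2=0.8983349, Δφ=1.0068246, Δλ=-1.8675843 rad; a=sin²(Δφ/2)+cosφ1·cosφ2·sin²(Δλ/2)=0.6329020845; c=2·atan2(√a, √(1-a))=1.839834330; dist=6371·c=11721.585 ≈ 11721.6 km; running total=32353.0 km
Leg 4 bearing: y=sinΔλ·cosφ2=-0.59568011, x=cosφ1·sinφ2-sinφ1·cosφ2·cosΔλ=0.75796659; θ=atan2(y, x)=-38.1635° <0 so +360° → 321.8365° ≈ 321.8°
Leg 5: φ1=0.8983349, φ2=0.4988692, Δφ=-0.3994657, Δλ=1.3502914 rad; a=sin²(Δφ/2)+cosφ1·cosφ2·sin²(Δλ/2)=0.2530431447; c=2·atan2(√a, √(1-a))=1.054211250; dist=6371·c=6716.380 ≈ 6716.4 km; running total=39069.4 km
Leg 5 bearing: y=sinΔλ·cosφ2=0.85686224, x=cosφ1·sinφ2-sinφ1·cosφ2·cosΔλ=0.14777129; θ=atan2(y, x)=80.2152° ≈ 80.2°
Leg 6: φ1=0.4988692, φ2=0.6936479, Δφ=0.1947787, Δλ=-3.1803861 rad; a=sin²(Δφ/2)+cosφ1·cosφ2·sin²(Δλ/2)=0.6844069214; c=2·atan2(√a, √(1-a))=1.948528905; dist=6371·c=12414.078 ≈ 12414.1 km; running total=51483.5 km
Leg 6 bearing: y=sinΔλ·cosφ2=0.02982152, x=cosφ1·sinφ2-sinφ1·cosφ2·cosΔλ=0.92902477; θ=atan2(y, x)=1.8386° ≈ 1.8°
Leg 7: φ1=0.6936479, φ2=-0.4565485, Δφ=-1.1501964, Δλ=2.3220803 rad; a=sin²(Δφ/2)+cosφ1·cosφ2·sin²(Δλ/2)=0.8764746582; c=2·atan2(√a, √(1-a))=2.423328697; dist=6371·c=15439.027 ≈ 15439.0 km; running total=66922.5 km
Leg 7 bearing: y=sinΔλ·cosφ2=0.65596280, x=cosφ1·sinφ2-sinφ1·cosφ2·cosΔλ=0.05272693; θ=atan2(y, x)=85.4044° ≈ 85.4°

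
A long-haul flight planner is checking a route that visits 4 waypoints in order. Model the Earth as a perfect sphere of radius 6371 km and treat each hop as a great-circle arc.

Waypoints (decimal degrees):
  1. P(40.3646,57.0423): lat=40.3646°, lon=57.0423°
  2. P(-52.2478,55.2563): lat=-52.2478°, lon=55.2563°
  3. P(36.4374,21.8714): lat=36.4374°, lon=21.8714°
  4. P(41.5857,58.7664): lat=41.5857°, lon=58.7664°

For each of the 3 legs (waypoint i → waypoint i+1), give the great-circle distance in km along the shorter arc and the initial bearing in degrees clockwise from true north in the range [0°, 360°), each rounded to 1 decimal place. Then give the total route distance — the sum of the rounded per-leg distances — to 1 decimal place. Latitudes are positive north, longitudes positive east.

Leg 1: φ1=0.7044952, φ2=-0.9118961, Δφ=-1.6163913, Δλ=-0.0311716 rad; a=sin²(Δφ/2)+cosφ1·cosφ2·sin²(Δλ/2)=0.5229029029; c=2·atan2(√a, √(1-a))=1.616618166; dist=6371·c=10299.474 ≈ 10299.5 km; running total=10299.5 km
Leg 1 bearing: y=sinΔλ·cosφ2=-0.01908164, x=cosφ1·sinφ2-sinφ1·cosφ2·cosΔλ=-0.99876810; θ=atan2(y, x)=-178.9055° <0 so +360° → 181.0945° ≈ 181.1°
Leg 2: φ1=-0.9118961, φ2=0.6359526, Δφ=1.5478487, Δλ=-0.5826764 rad; a=sin²(Δφ/2)+cosφ1·cosφ2·sin²(Δλ/2)=0.5291649163; c=2·atan2(√a, √(1-a))=1.629159287; dist=6371·c=10379.374 ≈ 10379.4 km; running total=20678.9 km
Leg 2 bearing: y=sinΔλ·cosφ2=-0.44268818, x=cosφ1·sinφ2-sinφ1·cosφ2·cosΔλ=0.89477640; θ=atan2(y, x)=-26.3238° <0 so +360° → 333.6762° ≈ 333.7°
Leg 3: φ1=0.6359526, φ2=0.7258074, Δφ=0.0898548, Δλ=0.6439392 rad; a=sin²(Δφ/2)+cosφ1·cosφ2·sin²(Δλ/2)=0.0622703807; c=2·atan2(√a, √(1-a))=0.504411096; dist=6371·c=3213.603 ≈ 3213.6 km; running total=23892.5 km
Leg 3 bearing: y=sinΔλ·cosφ2=0.44904038, x=cosφ1·sinφ2-sinφ1·cosφ2·cosΔλ=0.17870048; θ=atan2(y, x)=68.2994° ≈ 68.3°

Leg 1: dist=10299.5 km, bearing=181.1°
Leg 2: dist=10379.4 km, bearing=333.7°
Leg 3: dist=3213.6 km, bearing=68.3°
Total: 23892.5 km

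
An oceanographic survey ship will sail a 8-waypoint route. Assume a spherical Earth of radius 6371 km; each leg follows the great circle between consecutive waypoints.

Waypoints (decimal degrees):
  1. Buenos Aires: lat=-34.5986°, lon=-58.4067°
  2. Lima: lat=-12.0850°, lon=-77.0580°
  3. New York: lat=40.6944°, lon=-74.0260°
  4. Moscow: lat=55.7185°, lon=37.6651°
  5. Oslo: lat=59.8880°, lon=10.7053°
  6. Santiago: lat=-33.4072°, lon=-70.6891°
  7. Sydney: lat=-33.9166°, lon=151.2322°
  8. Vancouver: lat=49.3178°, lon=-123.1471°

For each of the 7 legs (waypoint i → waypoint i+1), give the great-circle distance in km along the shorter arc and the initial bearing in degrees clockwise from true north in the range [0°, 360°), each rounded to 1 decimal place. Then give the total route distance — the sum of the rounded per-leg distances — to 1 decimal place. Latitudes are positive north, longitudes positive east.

Leg 1: φ1=-0.6038595, φ2=-0.2109230, Δφ=0.3929364, Δλ=-0.3255266 rad; a=sin²(Δφ/2)+cosφ1·cosφ2·sin²(Δλ/2)=0.0592415541; c=2·atan2(√a, √(1-a))=0.491730983; dist=6371·c=3132.818 ≈ 3132.8 km; running total=3132.8 km
Leg 1 bearing: y=sinΔλ·cosφ2=-0.31272022, x=cosφ1·sinφ2-sinφ1·cosφ2·cosΔλ=0.35374290; θ=atan2(y, x)=-41.4777° <0 so +360° → 318.5223° ≈ 318.5°
Leg 2: φ1=-0.2109230, φ2=0.7102513, Δφ=0.9211743, Δλ=0.0529184 rad; a=sin²(Δφ/2)+cosφ1·cosφ2·sin²(Δλ/2)=0.1980761920; c=2·atan2(√a, √(1-a))=0.922476974; dist=6371·c=5877.101 ≈ 5877.1 km; running total=9009.9 km
Leg 2 bearing: y=sinΔλ·cosφ2=0.04010389, x=cosφ1·sinφ2-sinφ1·cosφ2·cosΔλ=0.79609028; θ=atan2(y, x)=2.8839° ≈ 2.9°
Leg 3: φ1=0.7102513, φ2=0.9724713, Δφ=0.2622200, Δλ=1.9493774 rad; a=sin²(Δφ/2)+cosφ1·cosφ2·sin²(Δλ/2)=0.3095442071; c=2·atan2(√a, √(1-a))=1.180014318; dist=6371·c=7517.871 ≈ 7517.9 km; running total=16527.8 km
Leg 3 bearing: y=sinΔλ·cosφ2=0.52337489, x=cosφ1·sinφ2-sinφ1·cosφ2·cosΔλ=0.76222378; θ=atan2(y, x)=34.4751° ≈ 34.5°
Leg 4: φ1=0.9724713, φ2=1.0452428, Δφ=0.0727715, Δλ=-0.4705373 rad; a=sin²(Δφ/2)+cosφ1·cosφ2·sin²(Δλ/2)=0.0166781960; c=2·atan2(√a, √(1-a))=0.259011586; dist=6371·c=1650.163 ≈ 1650.2 km; running total=18178.0 km
Leg 4 bearing: y=sinΔλ·cosφ2=-0.22744968, x=cosφ1·sinφ2-sinφ1·cosφ2·cosΔλ=0.11775729; θ=atan2(y, x)=-62.6281° <0 so +360° → 297.3719° ≈ 297.4°
Leg 5: φ1=1.0452428, φ2=-0.5830656, Δφ=-1.6283084, Δλ=-1.4206003 rad; a=sin²(Δφ/2)+cosφ1·cosφ2·sin²(Δλ/2)=0.7068079900; c=2·atan2(√a, √(1-a))=1.997218457; dist=6371·c=12724.279 ≈ 12724.3 km; running total=30902.3 km
Leg 5 bearing: y=sinΔλ·cosφ2=-0.82538054, x=cosφ1·sinφ2-sinφ1·cosφ2·cosΔλ=-0.38427696; θ=atan2(y, x)=-114.9655° <0 so +360° → 245.0345° ≈ 245.0°
Leg 6: φ1=-0.5830656, φ2=-0.5919563, Δφ=-0.0088907, Δλ=3.8732574 rad; a=sin²(Δφ/2)+cosφ1·cosφ2·sin²(Δλ/2)=0.6041123683; c=2·atan2(√a, √(1-a))=1.780555887; dist=6371·c=11343.922 ≈ 11343.9 km; running total=42246.2 km
Leg 6 bearing: y=sinΔλ·cosφ2=-0.55443087, x=cosφ1·sinφ2-sinφ1·cosφ2·cosΔλ=-0.80575981; θ=atan2(y, x)=-145.4687° <0 so +360° → 214.5313° ≈ 214.5°
Leg 7: φ1=-0.5919563, φ2=0.8607580, Δφ=1.4527143, Δλ=-4.7888222 rad; a=sin²(Δφ/2)+cosφ1·cosφ2·sin²(Δλ/2)=0.6909174140; c=2·atan2(√a, √(1-a))=1.962577060; dist=6371·c=12503.578 ≈ 12503.6 km; running total=54749.8 km
Leg 7 bearing: y=sinΔλ·cosφ2=0.64995967, x=cosφ1·sinφ2-sinφ1·cosφ2·cosΔλ=0.65708036; θ=atan2(y, x)=44.6879° ≈ 44.7°

Leg 1: dist=3132.8 km, bearing=318.5°
Leg 2: dist=5877.1 km, bearing=2.9°
Leg 3: dist=7517.9 km, bearing=34.5°
Leg 4: dist=1650.2 km, bearing=297.4°
Leg 5: dist=12724.3 km, bearing=245.0°
Leg 6: dist=11343.9 km, bearing=214.5°
Leg 7: dist=12503.6 km, bearing=44.7°
Total: 54749.8 km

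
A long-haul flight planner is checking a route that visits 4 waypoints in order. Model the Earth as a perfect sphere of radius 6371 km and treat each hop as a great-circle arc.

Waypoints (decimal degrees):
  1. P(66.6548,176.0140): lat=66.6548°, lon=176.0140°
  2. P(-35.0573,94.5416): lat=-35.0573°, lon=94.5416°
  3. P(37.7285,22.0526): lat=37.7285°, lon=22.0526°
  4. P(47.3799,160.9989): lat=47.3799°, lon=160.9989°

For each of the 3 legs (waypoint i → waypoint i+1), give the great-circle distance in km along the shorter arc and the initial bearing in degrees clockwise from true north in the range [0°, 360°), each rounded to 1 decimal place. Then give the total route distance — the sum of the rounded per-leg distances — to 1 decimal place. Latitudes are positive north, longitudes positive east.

Leg 1: φ1=1.1633457, φ2=-0.6118653, Δφ=-1.7752110, Δλ=-1.4219616 rad; a=sin²(Δφ/2)+cosφ1·cosφ2·sin²(Δλ/2)=0.7396356541; c=2·atan2(√a, √(1-a))=2.070620591; dist=6371·c=13191.924 ≈ 13191.9 km; running total=13191.9 km
Leg 1 bearing: y=sinΔλ·cosφ2=-0.80952827, x=cosφ1·sinφ2-sinφ1·cosφ2·cosΔλ=-0.33906194; θ=atan2(y, x)=-112.7258° <0 so +360° → 247.2742° ≈ 247.3°
Leg 2: φ1=-0.6118653, φ2=0.6584865, Δφ=1.2703519, Δλ=-1.2651717 rad; a=sin²(Δφ/2)+cosφ1·cosφ2·sin²(Δλ/2)=0.5783400436; c=2·atan2(√a, √(1-a))=1.728124648; dist=6371·c=11009.882 ≈ 11009.9 km; running total=24201.8 km
Leg 2 bearing: y=sinΔλ·cosφ2=-0.75426742, x=cosφ1·sinφ2-sinφ1·cosφ2·cosΔλ=0.63759863; θ=atan2(y, x)=-49.7914° <0 so +360° → 310.2086° ≈ 310.2°
Leg 3: φ1=0.6584865, φ2=0.8269353, Δφ=0.1684487, Δλ=2.4250704 rad; a=sin²(Δφ/2)+cosφ1·cosφ2·sin²(Δλ/2)=0.4767870053; c=2·atan2(√a, √(1-a))=1.524353644; dist=6371·c=9711.657 ≈ 9711.7 km; running total=33913.5 km
Leg 3 bearing: y=sinΔλ·cosφ2=0.44471875, x=cosφ1·sinφ2-sinφ1·cosφ2·cosΔλ=0.89446624; θ=atan2(y, x)=26.4361° ≈ 26.4°

Leg 1: dist=13191.9 km, bearing=247.3°
Leg 2: dist=11009.9 km, bearing=310.2°
Leg 3: dist=9711.7 km, bearing=26.4°
Total: 33913.5 km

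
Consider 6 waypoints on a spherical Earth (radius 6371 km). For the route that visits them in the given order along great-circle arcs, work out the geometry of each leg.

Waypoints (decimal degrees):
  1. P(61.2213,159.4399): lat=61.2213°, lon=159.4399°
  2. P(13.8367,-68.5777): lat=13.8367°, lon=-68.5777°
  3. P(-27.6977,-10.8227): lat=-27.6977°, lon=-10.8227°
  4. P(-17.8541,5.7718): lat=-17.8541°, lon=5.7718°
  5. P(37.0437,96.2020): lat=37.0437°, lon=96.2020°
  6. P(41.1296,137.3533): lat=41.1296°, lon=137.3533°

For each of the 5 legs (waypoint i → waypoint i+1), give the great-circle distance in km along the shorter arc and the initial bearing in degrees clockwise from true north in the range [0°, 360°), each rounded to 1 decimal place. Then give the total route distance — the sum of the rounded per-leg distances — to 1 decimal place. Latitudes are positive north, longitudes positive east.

Leg 1: φ1=1.0685133, φ2=0.2414960, Δφ=-0.8270173, Δλ=-3.9796579 rad; a=sin²(Δφ/2)+cosφ1·cosφ2·sin²(Δλ/2)=0.5515335127; c=2·atan2(√a, √(1-a))=1.674046707; dist=6371·c=10665.352 ≈ 10665.4 km; running total=10665.4 km
Leg 1 bearing: y=sinΔλ·cosφ2=0.72177927, x=cosφ1·sinφ2-sinφ1·cosφ2·cosΔλ=0.68440622; θ=atan2(y, x)=46.5224° ≈ 46.5°
Leg 2: φ1=0.2414960, φ2=-0.4834161, Δφ=-0.7249120, Δλ=1.0080149 rad; a=sin²(Δφ/2)+cosφ1·cosφ2·sin²(Δλ/2)=0.3262330254; c=2·atan2(√a, √(1-a))=1.215856494; dist=6371·c=7746.222 ≈ 7746.2 km; running total=18411.6 km
Leg 2 bearing: y=sinΔλ·cosφ2=0.74885903, x=cosφ1·sinφ2-sinφ1·cosφ2·cosΔλ=-0.56429629; θ=atan2(y, x)=126.9995° ≈ 127.0°
Leg 3: φ1=-0.4834161, φ2=-0.3116128, Δφ=0.1718032, Δλ=0.2896287 rad; a=sin²(Δφ/2)+cosφ1·cosφ2·sin²(Δλ/2)=0.0249116660; c=2·atan2(√a, √(1-a))=0.316994151; dist=6371·c=2019.570 ≈ 2019.6 km; running total=20431.2 km
Leg 3 bearing: y=sinΔλ·cosφ2=0.27184214, x=cosφ1·sinφ2-sinφ1·cosφ2·cosΔλ=0.15253245; θ=atan2(y, x)=60.7029° ≈ 60.7°
Leg 4: φ1=-0.3116128, φ2=0.6465345, Δφ=0.9581474, Δλ=1.5783047 rad; a=sin²(Δφ/2)+cosφ1·cosφ2·sin²(Δλ/2)=0.5952020235; c=2·atan2(√a, √(1-a))=1.762370033; dist=6371·c=11228.059 ≈ 11228.1 km; running total=31659.3 km
Leg 4 bearing: y=sinΔλ·cosφ2=0.79815377, x=cosφ1·sinφ2-sinφ1·cosφ2·cosΔλ=0.57157402; θ=atan2(y, x)=54.3928° ≈ 54.4°
Leg 5: φ1=0.6465345, φ2=0.7178469, Δφ=0.0713124, Δλ=0.7182257 rad; a=sin²(Δφ/2)+cosφ1·cosφ2·sin²(Δλ/2)=0.0755273399; c=2·atan2(√a, √(1-a))=0.556809926; dist=6371·c=3547.436 ≈ 3547.4 km; running total=35206.7 km
Leg 5 bearing: y=sinΔλ·cosφ2=0.49565861, x=cosφ1·sinφ2-sinφ1·cosφ2·cosΔλ=0.18334227; θ=atan2(y, x)=69.7008° ≈ 69.7°

Leg 1: dist=10665.4 km, bearing=46.5°
Leg 2: dist=7746.2 km, bearing=127.0°
Leg 3: dist=2019.6 km, bearing=60.7°
Leg 4: dist=11228.1 km, bearing=54.4°
Leg 5: dist=3547.4 km, bearing=69.7°
Total: 35206.7 km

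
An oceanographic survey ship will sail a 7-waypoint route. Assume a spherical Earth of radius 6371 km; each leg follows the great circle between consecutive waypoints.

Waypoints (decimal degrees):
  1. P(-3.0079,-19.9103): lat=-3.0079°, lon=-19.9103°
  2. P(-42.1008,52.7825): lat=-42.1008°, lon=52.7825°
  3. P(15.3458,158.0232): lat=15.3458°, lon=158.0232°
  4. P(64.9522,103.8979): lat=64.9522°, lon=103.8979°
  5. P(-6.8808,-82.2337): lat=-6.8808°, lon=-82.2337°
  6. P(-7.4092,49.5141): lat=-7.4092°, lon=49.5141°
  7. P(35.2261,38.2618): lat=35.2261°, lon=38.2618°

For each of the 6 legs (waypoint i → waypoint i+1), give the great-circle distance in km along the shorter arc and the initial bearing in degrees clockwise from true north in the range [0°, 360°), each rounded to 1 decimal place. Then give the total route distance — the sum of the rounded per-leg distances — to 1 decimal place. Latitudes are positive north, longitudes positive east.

Leg 1: dist=8360.8 km, bearing=132.9°
Leg 2: dist=12391.5 km, bearing=88.4°
Leg 3: dist=6825.0 km, bearing=337.0°
Leg 4: dist=13539.8 km, bearing=7.2°
Leg 5: dist=14432.9 km, bearing=105.6°
Leg 6: dist=4885.5 km, bearing=346.7°
Total: 60435.5 km

Leg 1: φ1=-0.0524978, φ2=-0.7347976, Δφ=-0.6822998, Δλ=1.2687287 rad; a=sin²(Δφ/2)+cosφ1·cosφ2·sin²(Δλ/2)=0.3721963092; c=2·atan2(√a, √(1-a))=1.312320424; dist=6371·c=8360.793 ≈ 8360.8 km; running total=8360.8 km
Leg 1 bearing: y=sinΔλ·cosφ2=0.70837278, x=cosφ1·sinφ2-sinφ1·cosφ2·cosΔλ=-0.65793075; θ=atan2(y, x)=132.8857° ≈ 132.9°
Leg 2: φ1=-0.7347976, φ2=0.2678347, Δφ=1.0026323, Δλ=1.8367967 rad; a=sin²(Δφ/2)+cosφ1·cosφ2·sin²(Δλ/2)=0.6827586007; c=2·atan2(√a, √(1-a))=1.944984719; dist=6371·c=12391.498 ≈ 12391.5 km; running total=20752.3 km
Leg 2 bearing: y=sinΔλ·cosφ2=0.93043013, x=cosφ1·sinφ2-sinφ1·cosφ2·cosΔλ=0.02639977; θ=atan2(y, x)=88.3747° ≈ 88.4°
Leg 3: φ1=0.2678347, φ2=1.1336297, Δφ=0.8657950, Δλ=-0.9446647 rad; a=sin²(Δφ/2)+cosφ1·cosφ2·sin²(Δλ/2)=0.2604934183; c=2·atan2(√a, √(1-a))=1.071266165; dist=6371·c=6825.037 ≈ 6825.0 km; running total=27577.3 km
Leg 3 bearing: y=sinΔλ·cosφ2=-0.34306033, x=cosφ1·sinφ2-sinφ1·cosφ2·cosΔλ=0.80799505; θ=atan2(y, x)=-23.0052° <0 so +360° → 336.9948° ≈ 337.0°
Leg 4: φ1=1.1336297, φ2=-0.1200926, Δφ=-1.2537224, Δλ=-3.2486093 rad; a=sin²(Δφ/2)+cosφ1·cosφ2·sin²(Δλ/2)=0.7632287223; c=2·atan2(√a, √(1-a))=2.125224766; dist=6371·c=13539.807 ≈ 13539.8 km; running total=41117.1 km
Leg 4 bearing: y=sinΔλ·cosφ2=0.10604314, x=cosφ1·sinφ2-sinφ1·cosφ2·cosΔλ=0.84356233; θ=atan2(y, x)=7.1650° ≈ 7.2°
Leg 5: φ1=-0.1200926, φ2=-0.1293149, Δφ=-0.0092223, Δλ=2.2994329 rad; a=sin²(Δφ/2)+cosφ1·cosφ2·sin²(Δλ/2)=0.8200441999; c=2·atan2(√a, √(1-a))=2.265409646; dist=6371·c=14432.925 ≈ 14432.9 km; running total=55550.0 km
Leg 5 bearing: y=sinΔλ·cosφ2=0.73985350, x=cosφ1·sinφ2-sinφ1·cosφ2·cosΔλ=-0.20713194; θ=atan2(y, x)=105.6403° ≈ 105.6°
Leg 6: φ1=-0.1293149, φ2=0.6148114, Δφ=0.7441264, Δλ=-0.1963897 rad; a=sin²(Δφ/2)+cosφ1·cosφ2·sin²(Δλ/2)=0.1399457643; c=2·atan2(√a, √(1-a))=0.766837691; dist=6371·c=4885.523 ≈ 4885.5 km; running total=60435.5 km
Leg 6 bearing: y=sinΔλ·cosφ2=-0.15939798, x=cosφ1·sinφ2-sinφ1·cosφ2·cosΔλ=0.67530443; θ=atan2(y, x)=-13.2809° <0 so +360° → 346.7191° ≈ 346.7°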